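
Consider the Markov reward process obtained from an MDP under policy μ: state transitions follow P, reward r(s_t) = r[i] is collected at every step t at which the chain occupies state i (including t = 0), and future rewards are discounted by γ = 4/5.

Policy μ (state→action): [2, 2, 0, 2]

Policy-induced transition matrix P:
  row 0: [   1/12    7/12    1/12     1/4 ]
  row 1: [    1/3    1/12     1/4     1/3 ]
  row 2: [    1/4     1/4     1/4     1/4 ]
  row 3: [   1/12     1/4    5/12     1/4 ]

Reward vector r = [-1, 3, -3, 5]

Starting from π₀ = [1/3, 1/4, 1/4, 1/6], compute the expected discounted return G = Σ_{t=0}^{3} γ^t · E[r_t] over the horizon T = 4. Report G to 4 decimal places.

G = 3.0283

t=0: π = [0.3333, 0.2500, 0.2500, 0.1667], E[r] = 0.5000, γ^t·E[r] = 0.500000, running G = 0.500000
t=1: π = [0.1875, 0.3194, 0.2222, 0.2708], E[r] = 1.4583, γ^t·E[r] = 1.166667, running G = 1.666667
t=2: π = [0.2002, 0.2593, 0.2639, 0.2766], E[r] = 1.1690, γ^t·E[r] = 0.748148, running G = 2.414815
t=3: π = [0.1921, 0.2735, 0.2627, 0.2716], E[r] = 1.1983, γ^t·E[r] = 0.613531, running G = 3.028346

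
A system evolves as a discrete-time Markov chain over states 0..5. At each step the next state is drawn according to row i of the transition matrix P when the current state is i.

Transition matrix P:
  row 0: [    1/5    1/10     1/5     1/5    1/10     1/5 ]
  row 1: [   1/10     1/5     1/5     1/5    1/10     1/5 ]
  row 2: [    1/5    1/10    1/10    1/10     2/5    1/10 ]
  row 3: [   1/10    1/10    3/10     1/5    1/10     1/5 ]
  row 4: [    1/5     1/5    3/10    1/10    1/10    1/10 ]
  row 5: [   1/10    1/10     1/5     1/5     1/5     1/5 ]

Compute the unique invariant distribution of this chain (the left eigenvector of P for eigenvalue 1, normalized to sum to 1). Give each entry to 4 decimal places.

π = [0.1547, 0.1311, 0.2128, 0.1607, 0.1799, 0.1607]

Balance equations π_j = Σ_i π_i·P[i][j]:
  π_0 = 1/5·π_0 + 1/10·π_1 + 1/5·π_2 + 1/10·π_3 + 1/5·π_4 + 1/10·π_5
  π_1 = 1/10·π_0 + 1/5·π_1 + 1/10·π_2 + 1/10·π_3 + 1/5·π_4 + 1/10·π_5
  π_2 = 1/5·π_0 + 1/5·π_1 + 1/10·π_2 + 3/10·π_3 + 3/10·π_4 + 1/5·π_5
  π_3 = 1/5·π_0 + 1/5·π_1 + 1/10·π_2 + 1/5·π_3 + 1/10·π_4 + 1/5·π_5
  π_4 = 1/10·π_0 + 1/10·π_1 + 2/5·π_2 + 1/10·π_3 + 1/10·π_4 + 1/5·π_5
  normalize: π_0 + π_1 + π_2 + π_3 + π_4 + π_5 = 1
Solving the linear system gives exactly π = [305/1971, 1292/9855, 233/1095, 176/1095, 197/1095, 176/1095].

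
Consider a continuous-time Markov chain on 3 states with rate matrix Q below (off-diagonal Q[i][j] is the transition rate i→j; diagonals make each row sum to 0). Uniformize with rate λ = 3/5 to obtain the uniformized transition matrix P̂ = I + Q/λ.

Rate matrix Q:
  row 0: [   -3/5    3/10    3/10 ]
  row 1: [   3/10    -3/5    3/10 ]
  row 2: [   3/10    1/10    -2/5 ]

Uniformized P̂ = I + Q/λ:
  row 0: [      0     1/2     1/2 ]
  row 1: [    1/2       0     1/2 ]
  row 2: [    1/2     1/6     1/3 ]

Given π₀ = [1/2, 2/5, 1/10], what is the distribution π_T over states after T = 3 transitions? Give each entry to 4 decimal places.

π = [0.3125, 0.2574, 0.4301]

t=0: π = [0.5000, 0.4000, 0.1000]
t=1: π = [0.2500, 0.2667, 0.4833]
t=2: π = [0.3750, 0.2056, 0.4194]
t=3: π = [0.3125, 0.2574, 0.4301]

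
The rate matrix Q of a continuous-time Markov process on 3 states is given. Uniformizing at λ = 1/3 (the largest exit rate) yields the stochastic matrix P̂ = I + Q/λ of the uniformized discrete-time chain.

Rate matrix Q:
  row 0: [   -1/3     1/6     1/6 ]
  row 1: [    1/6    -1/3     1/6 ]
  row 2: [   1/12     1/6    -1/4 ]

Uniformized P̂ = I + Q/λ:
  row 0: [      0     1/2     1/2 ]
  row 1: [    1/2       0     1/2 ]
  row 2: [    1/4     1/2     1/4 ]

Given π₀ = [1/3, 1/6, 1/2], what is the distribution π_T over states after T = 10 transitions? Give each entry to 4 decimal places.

t=0: π = [0.3333, 0.1667, 0.5000]
t=1: π = [0.2083, 0.4167, 0.3750]
t=2: π = [0.3021, 0.2917, 0.4063]
t=3: π = [0.2474, 0.3542, 0.3984]
t=4: π = [0.2767, 0.3229, 0.4004]
t=5: π = [0.2616, 0.3385, 0.3999]
t=6: π = [0.2692, 0.3307, 0.4000]
t=7: π = [0.2654, 0.3346, 0.4000]
t=8: π = [0.2673, 0.3327, 0.4000]
t=9: π = [0.2663, 0.3337, 0.4000]
t=10: π = [0.2668, 0.3332, 0.4000]

π = [0.2668, 0.3332, 0.4000]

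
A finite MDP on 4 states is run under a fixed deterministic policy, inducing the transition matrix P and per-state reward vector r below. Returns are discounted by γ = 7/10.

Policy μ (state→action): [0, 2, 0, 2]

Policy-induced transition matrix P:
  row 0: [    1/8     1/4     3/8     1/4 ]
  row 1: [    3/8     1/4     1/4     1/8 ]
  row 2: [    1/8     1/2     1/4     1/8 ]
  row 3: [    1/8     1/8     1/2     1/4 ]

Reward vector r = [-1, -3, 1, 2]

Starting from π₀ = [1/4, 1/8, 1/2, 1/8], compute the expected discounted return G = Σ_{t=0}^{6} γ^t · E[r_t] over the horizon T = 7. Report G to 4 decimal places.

G = -0.9219

t=0: π = [0.2500, 0.1250, 0.5000, 0.1250], E[r] = 0.1250, γ^t·E[r] = 0.125000, running G = 0.125000
t=1: π = [0.1563, 0.3594, 0.3125, 0.1719], E[r] = -0.5781, γ^t·E[r] = -0.404688, running G = -0.279688
t=2: π = [0.2148, 0.3066, 0.3125, 0.1660], E[r] = -0.4902, γ^t·E[r] = -0.240215, running G = -0.519902
t=3: π = [0.2017, 0.3074, 0.3184, 0.1726], E[r] = -0.4602, γ^t·E[r] = -0.157850, running G = -0.677753
t=4: π = [0.2018, 0.3080, 0.3184, 0.1718], E[r] = -0.4640, γ^t·E[r] = -0.111396, running G = -0.789149
t=5: π = [0.2020, 0.3081, 0.3182, 0.1717], E[r] = -0.4648, γ^t·E[r] = -0.078114, running G = -0.867263
t=6: π = [0.2020, 0.3081, 0.3182, 0.1717], E[r] = -0.4647, γ^t·E[r] = -0.054668, running G = -0.921931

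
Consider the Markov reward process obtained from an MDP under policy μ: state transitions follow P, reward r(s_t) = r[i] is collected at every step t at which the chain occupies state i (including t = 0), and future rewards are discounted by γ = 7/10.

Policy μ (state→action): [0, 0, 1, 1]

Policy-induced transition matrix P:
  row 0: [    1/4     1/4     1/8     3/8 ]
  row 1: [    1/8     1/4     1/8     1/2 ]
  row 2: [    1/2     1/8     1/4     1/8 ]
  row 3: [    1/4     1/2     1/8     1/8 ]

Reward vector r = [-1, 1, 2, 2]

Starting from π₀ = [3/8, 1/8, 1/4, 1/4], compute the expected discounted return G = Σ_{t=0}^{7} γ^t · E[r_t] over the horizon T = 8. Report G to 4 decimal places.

G = 2.6932

t=0: π = [0.3750, 0.1250, 0.2500, 0.2500], E[r] = 0.7500, γ^t·E[r] = 0.750000, running G = 0.750000
t=1: π = [0.2969, 0.2813, 0.1563, 0.2656], E[r] = 0.8281, γ^t·E[r] = 0.579688, running G = 1.329688
t=2: π = [0.2539, 0.2969, 0.1445, 0.3047], E[r] = 0.9414, γ^t·E[r] = 0.461289, running G = 1.790977
t=3: π = [0.2490, 0.3081, 0.1431, 0.2998], E[r] = 0.9448, γ^t·E[r] = 0.324075, running G = 2.115051
t=4: π = [0.2473, 0.3071, 0.1429, 0.3028], E[r] = 0.9512, γ^t·E[r] = 0.228376, running G = 2.343428
t=5: π = [0.2473, 0.3078, 0.1429, 0.3020], E[r] = 0.9501, γ^t·E[r] = 0.159692, running G = 2.503119
t=6: π = [0.2472, 0.3076, 0.1429, 0.3023], E[r] = 0.9507, γ^t·E[r] = 0.111844, running G = 2.614964
t=7: π = [0.2473, 0.3077, 0.1429, 0.3022], E[r] = 0.9505, γ^t·E[r] = 0.078278, running G = 2.693242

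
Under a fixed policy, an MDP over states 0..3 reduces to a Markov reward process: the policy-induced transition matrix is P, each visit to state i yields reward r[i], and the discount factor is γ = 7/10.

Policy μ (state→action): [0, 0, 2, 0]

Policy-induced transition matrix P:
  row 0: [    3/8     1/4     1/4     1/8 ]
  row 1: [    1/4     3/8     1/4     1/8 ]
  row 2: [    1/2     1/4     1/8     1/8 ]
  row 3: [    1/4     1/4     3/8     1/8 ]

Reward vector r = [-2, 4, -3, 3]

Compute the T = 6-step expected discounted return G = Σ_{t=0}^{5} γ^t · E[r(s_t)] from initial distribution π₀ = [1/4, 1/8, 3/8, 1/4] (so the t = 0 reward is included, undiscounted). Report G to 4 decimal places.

G = -0.2661

t=0: π = [0.2500, 0.1250, 0.3750, 0.2500], E[r] = -0.3750, γ^t·E[r] = -0.375000, running G = -0.375000
t=1: π = [0.3750, 0.2656, 0.2344, 0.1250], E[r] = -0.0156, γ^t·E[r] = -0.010938, running G = -0.385938
t=2: π = [0.3555, 0.2832, 0.2363, 0.1250], E[r] = 0.0879, γ^t·E[r] = 0.043066, running G = -0.342871
t=3: π = [0.3535, 0.2854, 0.2361, 0.1250], E[r] = 0.1013, γ^t·E[r] = 0.034752, running G = -0.308119
t=4: π = [0.3532, 0.2857, 0.2361, 0.1250], E[r] = 0.1029, γ^t·E[r] = 0.024715, running G = -0.283404
t=5: π = [0.3532, 0.2857, 0.2361, 0.1250], E[r] = 0.1031, γ^t·E[r] = 0.017336, running G = -0.266068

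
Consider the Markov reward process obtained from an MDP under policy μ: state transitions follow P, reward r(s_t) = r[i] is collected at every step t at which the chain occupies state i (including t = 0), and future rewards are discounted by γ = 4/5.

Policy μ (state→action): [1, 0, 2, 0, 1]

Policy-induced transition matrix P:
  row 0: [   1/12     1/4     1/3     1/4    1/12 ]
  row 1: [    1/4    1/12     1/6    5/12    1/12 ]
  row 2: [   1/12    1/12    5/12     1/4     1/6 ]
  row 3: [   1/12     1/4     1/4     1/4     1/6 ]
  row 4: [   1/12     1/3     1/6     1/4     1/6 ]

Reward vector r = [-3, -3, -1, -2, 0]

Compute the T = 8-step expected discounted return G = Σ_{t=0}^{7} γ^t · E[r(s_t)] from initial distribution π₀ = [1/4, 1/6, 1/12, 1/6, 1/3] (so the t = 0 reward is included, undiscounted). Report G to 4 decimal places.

G = -7.2547

t=0: π = [0.2500, 0.1667, 0.0833, 0.1667, 0.3333], E[r] = -1.6667, γ^t·E[r] = -1.666667, running G = -1.666667
t=1: π = [0.1111, 0.2361, 0.2431, 0.2778, 0.1319], E[r] = -1.8403, γ^t·E[r] = -1.472222, running G = -3.138889
t=2: π = [0.1227, 0.1811, 0.2691, 0.2894, 0.1377], E[r] = -1.7593, γ^t·E[r] = -1.125926, running G = -4.264815
t=3: π = [0.1135, 0.1864, 0.2785, 0.2802, 0.1413], E[r] = -1.7388, γ^t·E[r] = -0.890247, running G = -5.155062
t=4: π = [0.1144, 0.1843, 0.2786, 0.2811, 0.1417], E[r] = -1.7368, γ^t·E[r] = -0.711391, running G = -5.866453
t=5: π = [0.1140, 0.1847, 0.2788, 0.2807, 0.1418], E[r] = -1.7364, γ^t·E[r] = -0.568972, running G = -6.435424
t=6: π = [0.1141, 0.1846, 0.2788, 0.2808, 0.1418], E[r] = -1.7364, γ^t·E[r] = -0.455178, running G = -6.890603
t=7: π = [0.1141, 0.1846, 0.2788, 0.2808, 0.1418], E[r] = -1.7364, γ^t·E[r] = -0.364141, running G = -7.254743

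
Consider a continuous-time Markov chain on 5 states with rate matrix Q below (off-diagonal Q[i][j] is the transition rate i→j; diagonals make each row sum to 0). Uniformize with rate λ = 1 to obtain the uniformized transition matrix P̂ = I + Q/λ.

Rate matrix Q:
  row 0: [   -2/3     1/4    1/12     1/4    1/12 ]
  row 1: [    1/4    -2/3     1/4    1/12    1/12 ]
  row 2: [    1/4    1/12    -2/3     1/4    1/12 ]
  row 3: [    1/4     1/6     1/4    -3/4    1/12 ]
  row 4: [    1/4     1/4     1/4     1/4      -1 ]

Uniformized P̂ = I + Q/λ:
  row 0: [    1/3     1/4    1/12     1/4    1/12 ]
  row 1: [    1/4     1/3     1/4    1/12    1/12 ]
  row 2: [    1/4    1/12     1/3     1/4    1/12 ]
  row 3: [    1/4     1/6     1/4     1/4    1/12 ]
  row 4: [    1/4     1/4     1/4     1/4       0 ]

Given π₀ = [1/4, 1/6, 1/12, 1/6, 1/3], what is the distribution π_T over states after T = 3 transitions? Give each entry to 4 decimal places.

t=0: π = [0.2500, 0.1667, 0.0833, 0.1667, 0.3333]
t=1: π = [0.2708, 0.2361, 0.2153, 0.2222, 0.0556]
t=2: π = [0.2726, 0.2153, 0.2228, 0.2106, 0.0787]
t=3: π = [0.2727, 0.2133, 0.2231, 0.2141, 0.0768]

π = [0.2727, 0.2133, 0.2231, 0.2141, 0.0768]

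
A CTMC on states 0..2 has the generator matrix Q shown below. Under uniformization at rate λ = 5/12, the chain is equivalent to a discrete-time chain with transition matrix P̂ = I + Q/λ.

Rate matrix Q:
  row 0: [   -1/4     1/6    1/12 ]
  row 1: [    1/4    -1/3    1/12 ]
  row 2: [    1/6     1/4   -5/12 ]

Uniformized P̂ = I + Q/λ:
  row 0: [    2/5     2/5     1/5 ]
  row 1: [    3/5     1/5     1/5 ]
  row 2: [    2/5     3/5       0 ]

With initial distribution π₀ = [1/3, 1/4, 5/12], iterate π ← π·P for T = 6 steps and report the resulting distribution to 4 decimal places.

π = [0.4723, 0.3610, 0.1667]

t=0: π = [0.3333, 0.2500, 0.4167]
t=1: π = [0.4500, 0.4333, 0.1167]
t=2: π = [0.4867, 0.3367, 0.1767]
t=3: π = [0.4673, 0.3680, 0.1647]
t=4: π = [0.4736, 0.3593, 0.1671]
t=5: π = [0.4719, 0.3615, 0.1666]
t=6: π = [0.4723, 0.3610, 0.1667]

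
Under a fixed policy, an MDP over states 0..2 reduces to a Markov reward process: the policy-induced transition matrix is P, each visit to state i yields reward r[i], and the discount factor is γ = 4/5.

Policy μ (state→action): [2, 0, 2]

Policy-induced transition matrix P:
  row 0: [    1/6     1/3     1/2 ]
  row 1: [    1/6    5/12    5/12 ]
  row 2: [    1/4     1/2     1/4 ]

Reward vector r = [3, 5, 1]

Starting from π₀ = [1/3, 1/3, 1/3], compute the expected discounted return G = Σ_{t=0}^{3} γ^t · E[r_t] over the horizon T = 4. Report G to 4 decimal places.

t=0: π = [0.3333, 0.3333, 0.3333], E[r] = 3.0000, γ^t·E[r] = 3.000000, running G = 3.000000
t=1: π = [0.1944, 0.4167, 0.3889], E[r] = 3.0556, γ^t·E[r] = 2.444444, running G = 5.444444
t=2: π = [0.1991, 0.4329, 0.3681], E[r] = 3.1296, γ^t·E[r] = 2.002963, running G = 7.447407
t=3: π = [0.1973, 0.4307, 0.3719], E[r] = 3.1177, γ^t·E[r] = 1.596247, running G = 9.043654

G = 9.0437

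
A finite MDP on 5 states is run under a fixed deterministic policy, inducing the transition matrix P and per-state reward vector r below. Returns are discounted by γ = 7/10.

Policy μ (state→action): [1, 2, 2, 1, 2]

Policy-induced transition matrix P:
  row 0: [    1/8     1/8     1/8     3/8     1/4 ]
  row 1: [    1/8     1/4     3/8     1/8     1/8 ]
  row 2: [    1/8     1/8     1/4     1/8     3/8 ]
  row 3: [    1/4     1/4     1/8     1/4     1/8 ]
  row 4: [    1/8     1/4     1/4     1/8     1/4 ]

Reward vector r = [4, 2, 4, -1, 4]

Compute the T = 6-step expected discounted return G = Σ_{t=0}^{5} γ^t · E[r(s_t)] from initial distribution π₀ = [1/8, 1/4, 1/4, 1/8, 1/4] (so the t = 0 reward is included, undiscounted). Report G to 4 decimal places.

G = 8.1140

t=0: π = [0.1250, 0.2500, 0.2500, 0.1250, 0.2500], E[r] = 2.8750, γ^t·E[r] = 2.875000, running G = 2.875000
t=1: π = [0.1406, 0.2031, 0.2500, 0.1719, 0.2344], E[r] = 2.7344, γ^t·E[r] = 1.914063, running G = 4.789063
t=2: π = [0.1465, 0.2012, 0.2363, 0.1816, 0.2344], E[r] = 2.6895, γ^t·E[r] = 1.317832, running G = 6.106895
t=3: π = [0.1477, 0.2021, 0.2341, 0.1843, 0.2317], E[r] = 2.6741, γ^t·E[r] = 0.917207, running G = 7.024101
t=4: π = [0.1480, 0.2023, 0.2338, 0.1850, 0.2310], E[r] = 2.6706, γ^t·E[r] = 0.641217, running G = 7.665318
t=5: π = [0.1481, 0.2023, 0.2337, 0.1851, 0.2308], E[r] = 2.6698, γ^t·E[r] = 0.448713, running G = 8.114031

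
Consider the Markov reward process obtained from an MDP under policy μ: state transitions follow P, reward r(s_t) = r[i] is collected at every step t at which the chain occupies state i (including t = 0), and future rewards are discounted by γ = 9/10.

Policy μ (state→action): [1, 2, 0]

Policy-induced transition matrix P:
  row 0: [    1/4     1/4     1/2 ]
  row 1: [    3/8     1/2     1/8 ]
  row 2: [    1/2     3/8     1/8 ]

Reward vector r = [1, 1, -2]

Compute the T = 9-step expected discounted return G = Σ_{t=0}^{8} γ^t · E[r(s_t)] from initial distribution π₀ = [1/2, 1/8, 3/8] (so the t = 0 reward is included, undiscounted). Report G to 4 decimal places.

G = 0.8475

t=0: π = [0.5000, 0.1250, 0.3750], E[r] = -0.1250, γ^t·E[r] = -0.125000, running G = -0.125000
t=1: π = [0.3594, 0.3281, 0.3125], E[r] = 0.0625, γ^t·E[r] = 0.056250, running G = -0.068750
t=2: π = [0.3691, 0.3711, 0.2598], E[r] = 0.2207, γ^t·E[r] = 0.178770, running G = 0.110020
t=3: π = [0.3613, 0.3752, 0.2634], E[r] = 0.2097, γ^t·E[r] = 0.152884, running G = 0.262903
t=4: π = [0.3628, 0.3767, 0.2605], E[r] = 0.2185, γ^t·E[r] = 0.143362, running G = 0.406265
t=5: π = [0.3622, 0.3767, 0.2610], E[r] = 0.2169, γ^t·E[r] = 0.128073, running G = 0.534337
t=6: π = [0.3624, 0.3768, 0.2608], E[r] = 0.2175, γ^t·E[r] = 0.115592, running G = 0.649929
t=7: π = [0.3623, 0.3768, 0.2609], E[r] = 0.2174, γ^t·E[r] = 0.103960, running G = 0.753889
t=8: π = [0.3623, 0.3768, 0.2609], E[r] = 0.2174, γ^t·E[r] = 0.093584, running G = 0.847473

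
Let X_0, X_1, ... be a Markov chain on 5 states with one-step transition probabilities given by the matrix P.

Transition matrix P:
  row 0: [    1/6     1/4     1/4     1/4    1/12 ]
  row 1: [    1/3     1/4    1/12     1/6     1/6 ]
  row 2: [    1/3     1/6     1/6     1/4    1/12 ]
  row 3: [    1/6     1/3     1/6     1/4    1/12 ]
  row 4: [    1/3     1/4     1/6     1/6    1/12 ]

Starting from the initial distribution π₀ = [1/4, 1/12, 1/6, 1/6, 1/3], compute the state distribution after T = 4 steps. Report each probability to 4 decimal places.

t=0: π = [0.2500, 0.0833, 0.1667, 0.1667, 0.3333]
t=1: π = [0.2639, 0.2500, 0.1806, 0.2153, 0.0903]
t=2: π = [0.2535, 0.2529, 0.1678, 0.2216, 0.1042]
t=3: π = [0.2541, 0.2545, 0.1667, 0.2202, 0.1044]
t=4: π = [0.2543, 0.2545, 0.1666, 0.2201, 0.1045]

π = [0.2543, 0.2545, 0.1666, 0.2201, 0.1045]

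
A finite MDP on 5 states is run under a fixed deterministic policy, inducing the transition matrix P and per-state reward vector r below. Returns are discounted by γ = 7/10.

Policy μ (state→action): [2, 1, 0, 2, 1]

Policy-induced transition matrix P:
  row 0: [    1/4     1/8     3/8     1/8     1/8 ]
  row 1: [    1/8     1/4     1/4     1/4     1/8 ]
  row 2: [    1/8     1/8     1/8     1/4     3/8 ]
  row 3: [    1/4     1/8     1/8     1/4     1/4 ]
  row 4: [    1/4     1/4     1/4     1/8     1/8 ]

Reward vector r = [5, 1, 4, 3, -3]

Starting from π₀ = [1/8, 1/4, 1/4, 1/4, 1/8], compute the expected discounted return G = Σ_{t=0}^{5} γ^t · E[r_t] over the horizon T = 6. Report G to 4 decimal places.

G = 6.1430

t=0: π = [0.1250, 0.2500, 0.2500, 0.2500, 0.1250], E[r] = 2.2500, γ^t·E[r] = 2.250000, running G = 2.250000
t=1: π = [0.1875, 0.1719, 0.2031, 0.2188, 0.2188], E[r] = 1.9219, γ^t·E[r] = 1.345313, running G = 3.595313
t=2: π = [0.2031, 0.1738, 0.2207, 0.1992, 0.2031], E[r] = 2.0605, γ^t·E[r] = 1.009668, running G = 4.604980
t=3: π = [0.2007, 0.1721, 0.2229, 0.1992, 0.2051], E[r] = 2.0496, γ^t·E[r] = 0.702999, running G = 5.307980
t=4: π = [0.2006, 0.1721, 0.2223, 0.1993, 0.2056], E[r] = 2.0455, γ^t·E[r] = 0.491125, running G = 5.799105
t=5: π = [0.2007, 0.1722, 0.2224, 0.1992, 0.2055], E[r] = 2.0464, γ^t·E[r] = 0.343934, running G = 6.143039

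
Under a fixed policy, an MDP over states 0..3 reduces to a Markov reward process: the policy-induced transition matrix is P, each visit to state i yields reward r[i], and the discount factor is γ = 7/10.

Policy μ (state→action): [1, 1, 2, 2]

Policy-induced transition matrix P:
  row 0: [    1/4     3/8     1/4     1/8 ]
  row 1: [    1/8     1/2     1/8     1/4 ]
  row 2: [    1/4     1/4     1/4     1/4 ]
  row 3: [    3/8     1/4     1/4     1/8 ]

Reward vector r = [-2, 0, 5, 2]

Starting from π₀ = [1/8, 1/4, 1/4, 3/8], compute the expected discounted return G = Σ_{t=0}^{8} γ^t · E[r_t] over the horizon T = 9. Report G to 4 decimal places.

t=0: π = [0.1250, 0.2500, 0.2500, 0.3750], E[r] = 1.7500, γ^t·E[r] = 1.750000, running G = 1.750000
t=1: π = [0.2656, 0.3281, 0.2188, 0.1875], E[r] = 0.9375, γ^t·E[r] = 0.656250, running G = 2.406250
t=2: π = [0.2324, 0.3652, 0.2090, 0.1934], E[r] = 0.9668, γ^t·E[r] = 0.473730, running G = 2.879980
t=3: π = [0.2285, 0.3704, 0.2043, 0.1968], E[r] = 0.9583, γ^t·E[r] = 0.328680, running G = 3.208661
t=4: π = [0.2283, 0.3712, 0.2037, 0.1968], E[r] = 0.9556, γ^t·E[r] = 0.229439, running G = 3.438100
t=5: π = [0.2282, 0.3713, 0.2036, 0.1969], E[r] = 0.9553, γ^t·E[r] = 0.160561, running G = 3.598661
t=6: π = [0.2282, 0.3714, 0.2036, 0.1969], E[r] = 0.9553, γ^t·E[r] = 0.112387, running G = 3.711047
t=7: π = [0.2282, 0.3714, 0.2036, 0.1969], E[r] = 0.9553, γ^t·E[r] = 0.078670, running G = 3.789717
t=8: π = [0.2282, 0.3714, 0.2036, 0.1969], E[r] = 0.9553, γ^t·E[r] = 0.055069, running G = 3.844786

G = 3.8448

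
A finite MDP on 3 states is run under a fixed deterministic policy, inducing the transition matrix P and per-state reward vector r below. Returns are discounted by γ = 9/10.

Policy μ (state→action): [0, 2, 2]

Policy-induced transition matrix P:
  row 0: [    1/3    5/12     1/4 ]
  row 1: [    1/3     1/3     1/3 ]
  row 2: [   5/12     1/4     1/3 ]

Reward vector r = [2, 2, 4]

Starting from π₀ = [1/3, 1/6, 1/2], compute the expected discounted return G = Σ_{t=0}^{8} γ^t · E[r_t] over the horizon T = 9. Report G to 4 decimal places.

G = 16.3640

t=0: π = [0.3333, 0.1667, 0.5000], E[r] = 3.0000, γ^t·E[r] = 3.000000, running G = 3.000000
t=1: π = [0.3750, 0.3194, 0.3056], E[r] = 2.6111, γ^t·E[r] = 2.350000, running G = 5.350000
t=2: π = [0.3588, 0.3391, 0.3021], E[r] = 2.6042, γ^t·E[r] = 2.109375, running G = 7.459375
t=3: π = [0.3585, 0.3381, 0.3034], E[r] = 2.6069, γ^t·E[r] = 1.900406, running G = 9.359781
t=4: π = [0.3586, 0.3379, 0.3035], E[r] = 2.6069, γ^t·E[r] = 1.710397, running G = 11.070179
t=5: π = [0.3586, 0.3379, 0.3034], E[r] = 2.6069, γ^t·E[r] = 1.539346, running G = 12.609525
t=6: π = [0.3586, 0.3379, 0.3034], E[r] = 2.6069, γ^t·E[r] = 1.385412, running G = 13.994937
t=7: π = [0.3586, 0.3379, 0.3034], E[r] = 2.6069, γ^t·E[r] = 1.246871, running G = 15.241807
t=8: π = [0.3586, 0.3379, 0.3034], E[r] = 2.6069, γ^t·E[r] = 1.122183, running G = 16.363991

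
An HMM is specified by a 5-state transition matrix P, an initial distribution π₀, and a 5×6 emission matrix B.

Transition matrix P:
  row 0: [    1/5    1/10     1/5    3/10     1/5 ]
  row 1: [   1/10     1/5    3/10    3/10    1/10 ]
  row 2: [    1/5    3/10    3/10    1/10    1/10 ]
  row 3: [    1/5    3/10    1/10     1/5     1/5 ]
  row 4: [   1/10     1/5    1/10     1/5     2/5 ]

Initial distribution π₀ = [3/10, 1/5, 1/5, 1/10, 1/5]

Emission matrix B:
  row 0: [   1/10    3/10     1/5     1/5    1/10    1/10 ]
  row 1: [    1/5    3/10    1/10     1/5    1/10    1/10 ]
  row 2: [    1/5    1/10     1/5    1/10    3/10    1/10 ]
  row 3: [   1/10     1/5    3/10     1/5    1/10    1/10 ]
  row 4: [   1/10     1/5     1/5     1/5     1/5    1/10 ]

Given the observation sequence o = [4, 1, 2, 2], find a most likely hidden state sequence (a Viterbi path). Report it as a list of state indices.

t=0: δ = [3.000e-02, 2.000e-02, 6.000e-02, 1.000e-02, 4.000e-02]  (obs o_0=4)
t=1: δ = [3.600e-03, 5.400e-03, 1.800e-03, 1.800e-03, 3.200e-03]  ψ = [2, 2, 2, 0, 4]  (obs o_1=1)
t=2: δ = [1.440e-04, 1.080e-04, 3.240e-04, 4.860e-04, 2.560e-04]  ψ = [0, 1, 1, 1, 4]  (obs o_2=2)
t=3: δ = [1.944e-05, 1.458e-05, 1.944e-05, 2.916e-05, 2.048e-05]  ψ = [3, 3, 2, 3, 4]  (obs o_3=2)
backtrack: best end state = 3; path = [2, 1, 3, 3]

path = [2, 1, 3, 3]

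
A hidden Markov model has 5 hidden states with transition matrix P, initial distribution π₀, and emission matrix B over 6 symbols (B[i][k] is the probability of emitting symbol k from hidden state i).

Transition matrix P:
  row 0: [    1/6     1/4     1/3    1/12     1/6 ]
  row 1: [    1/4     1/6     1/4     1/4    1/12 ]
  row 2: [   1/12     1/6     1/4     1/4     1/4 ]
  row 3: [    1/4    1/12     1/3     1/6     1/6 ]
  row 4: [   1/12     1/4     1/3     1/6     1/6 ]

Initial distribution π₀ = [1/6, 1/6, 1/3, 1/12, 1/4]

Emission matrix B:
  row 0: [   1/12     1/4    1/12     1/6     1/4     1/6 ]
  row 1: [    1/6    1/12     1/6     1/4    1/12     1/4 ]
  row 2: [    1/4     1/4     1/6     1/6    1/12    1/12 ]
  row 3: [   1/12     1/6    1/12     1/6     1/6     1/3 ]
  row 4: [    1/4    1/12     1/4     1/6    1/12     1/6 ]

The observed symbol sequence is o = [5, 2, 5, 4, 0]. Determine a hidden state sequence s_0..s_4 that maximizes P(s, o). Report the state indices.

t=0: δ = [2.778e-02, 4.167e-02, 2.778e-02, 2.778e-02, 4.167e-02]  (obs o_0=5)
t=1: δ = [8.681e-04, 1.736e-03, 2.315e-03, 8.681e-04, 1.736e-03]  ψ = [1, 4, 4, 1, 2]  (obs o_1=2)
t=2: δ = [7.234e-05, 1.085e-04, 4.823e-05, 1.929e-04, 9.645e-05]  ψ = [1, 4, 2, 2, 2]  (obs o_2=5)
t=3: δ = [1.206e-05, 2.009e-06, 5.358e-06, 5.358e-06, 2.679e-06]  ψ = [3, 4, 3, 3, 3]  (obs o_3=4)
t=4: δ = [1.674e-07, 5.023e-07, 1.005e-06, 1.116e-07, 5.023e-07]  ψ = [0, 0, 0, 2, 0]  (obs o_4=0)
backtrack: best end state = 2; path = [4, 2, 3, 0, 2]

path = [4, 2, 3, 0, 2]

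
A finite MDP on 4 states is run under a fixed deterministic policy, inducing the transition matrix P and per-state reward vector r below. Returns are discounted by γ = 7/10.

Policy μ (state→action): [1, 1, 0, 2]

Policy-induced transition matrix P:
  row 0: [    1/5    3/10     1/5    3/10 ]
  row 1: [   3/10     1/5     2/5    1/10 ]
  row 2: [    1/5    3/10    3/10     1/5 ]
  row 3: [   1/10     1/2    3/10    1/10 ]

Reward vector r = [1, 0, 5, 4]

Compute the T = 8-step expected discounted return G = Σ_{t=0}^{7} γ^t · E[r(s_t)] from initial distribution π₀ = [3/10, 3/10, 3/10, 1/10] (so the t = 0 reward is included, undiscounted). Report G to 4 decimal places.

G = 7.4655

t=0: π = [0.3000, 0.3000, 0.3000, 0.1000], E[r] = 2.2000, γ^t·E[r] = 2.200000, running G = 2.200000
t=1: π = [0.2200, 0.2900, 0.3000, 0.1900], E[r] = 2.4800, γ^t·E[r] = 1.736000, running G = 3.936000
t=2: π = [0.2100, 0.3090, 0.3070, 0.1740], E[r] = 2.4410, γ^t·E[r] = 1.196090, running G = 5.132090
t=3: π = [0.2135, 0.3039, 0.3099, 0.1727], E[r] = 2.4538, γ^t·E[r] = 0.841653, running G = 5.973743
t=4: π = [0.2131, 0.3042, 0.3090, 0.1737], E[r] = 2.4531, γ^t·E[r] = 0.588985, running G = 6.562728
t=5: π = [0.2130, 0.3043, 0.3091, 0.1735], E[r] = 2.4527, γ^t·E[r] = 0.412221, running G = 6.974949
t=6: π = [0.2131, 0.3043, 0.3091, 0.1735], E[r] = 2.4528, γ^t·E[r] = 0.288569, running G = 7.263518
t=7: π = [0.2131, 0.3043, 0.3091, 0.1735], E[r] = 2.4528, γ^t·E[r] = 0.201998, running G = 7.465515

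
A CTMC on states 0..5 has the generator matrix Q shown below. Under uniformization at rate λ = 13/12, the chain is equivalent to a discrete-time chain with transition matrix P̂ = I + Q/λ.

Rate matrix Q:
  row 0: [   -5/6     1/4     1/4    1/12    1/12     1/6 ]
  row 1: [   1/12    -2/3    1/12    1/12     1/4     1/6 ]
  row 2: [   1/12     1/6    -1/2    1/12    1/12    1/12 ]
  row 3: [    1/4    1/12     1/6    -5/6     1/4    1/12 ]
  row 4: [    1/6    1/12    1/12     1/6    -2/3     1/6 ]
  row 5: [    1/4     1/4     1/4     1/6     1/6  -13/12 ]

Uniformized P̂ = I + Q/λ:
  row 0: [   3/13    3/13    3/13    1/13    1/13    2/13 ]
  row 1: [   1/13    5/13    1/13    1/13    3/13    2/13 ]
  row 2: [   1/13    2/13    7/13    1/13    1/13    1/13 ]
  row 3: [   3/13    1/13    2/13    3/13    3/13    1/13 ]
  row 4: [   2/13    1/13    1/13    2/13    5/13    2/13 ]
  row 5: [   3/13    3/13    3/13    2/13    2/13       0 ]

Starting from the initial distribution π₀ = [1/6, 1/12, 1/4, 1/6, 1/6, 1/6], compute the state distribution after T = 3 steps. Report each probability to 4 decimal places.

t=0: π = [0.1667, 0.0833, 0.2500, 0.1667, 0.1667, 0.1667]
t=1: π = [0.1667, 0.1731, 0.2564, 0.1282, 0.1795, 0.0962]
t=2: π = [0.1509, 0.1903, 0.2456, 0.1179, 0.1859, 0.1095]
t=3: π = [0.1494, 0.1944, 0.2394, 0.1178, 0.1900, 0.1091]

π = [0.1494, 0.1944, 0.2394, 0.1178, 0.1900, 0.1091]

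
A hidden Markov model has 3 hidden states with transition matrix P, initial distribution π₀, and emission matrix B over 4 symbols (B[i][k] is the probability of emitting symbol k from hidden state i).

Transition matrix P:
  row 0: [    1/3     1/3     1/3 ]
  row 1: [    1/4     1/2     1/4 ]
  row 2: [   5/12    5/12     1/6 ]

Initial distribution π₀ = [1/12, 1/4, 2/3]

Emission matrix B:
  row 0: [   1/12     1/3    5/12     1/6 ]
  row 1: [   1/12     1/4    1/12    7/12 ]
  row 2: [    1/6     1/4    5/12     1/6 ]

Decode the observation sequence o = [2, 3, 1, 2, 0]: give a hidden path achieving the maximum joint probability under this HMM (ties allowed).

t=0: δ = [3.472e-02, 2.083e-02, 2.778e-01]  (obs o_0=2)
t=1: δ = [1.929e-02, 6.752e-02, 7.716e-03]  ψ = [2, 2, 2]  (obs o_1=3)
t=2: δ = [5.626e-03, 8.439e-03, 4.220e-03]  ψ = [1, 1, 1]  (obs o_2=1)
t=3: δ = [8.791e-04, 3.516e-04, 8.791e-04]  ψ = [1, 1, 1]  (obs o_3=2)
t=4: δ = [3.052e-05, 3.052e-05, 4.884e-05]  ψ = [2, 2, 0]  (obs o_4=0)
backtrack: best end state = 2; path = [2, 1, 1, 0, 2]

path = [2, 1, 1, 0, 2]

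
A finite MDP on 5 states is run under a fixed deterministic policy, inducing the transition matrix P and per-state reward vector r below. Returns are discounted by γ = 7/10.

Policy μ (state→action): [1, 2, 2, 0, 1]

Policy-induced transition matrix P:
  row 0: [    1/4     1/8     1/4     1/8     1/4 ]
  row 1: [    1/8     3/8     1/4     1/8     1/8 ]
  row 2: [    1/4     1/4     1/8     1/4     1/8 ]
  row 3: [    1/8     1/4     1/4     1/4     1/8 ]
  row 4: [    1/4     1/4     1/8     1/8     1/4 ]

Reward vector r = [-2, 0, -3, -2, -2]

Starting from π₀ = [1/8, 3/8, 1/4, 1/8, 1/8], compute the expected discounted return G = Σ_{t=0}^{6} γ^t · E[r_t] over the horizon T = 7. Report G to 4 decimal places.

G = -4.9383

t=0: π = [0.1250, 0.3750, 0.2500, 0.1250, 0.1250], E[r] = -1.5000, γ^t·E[r] = -1.500000, running G = -1.500000
t=1: π = [0.1875, 0.2813, 0.2031, 0.1719, 0.1563], E[r] = -1.6406, γ^t·E[r] = -1.148438, running G = -2.648438
t=2: π = [0.1934, 0.2617, 0.2051, 0.1719, 0.1680], E[r] = -1.6816, γ^t·E[r] = -0.824004, running G = -3.472441
t=3: π = [0.1958, 0.2585, 0.2034, 0.1721, 0.1702], E[r] = -1.6863, γ^t·E[r] = -0.578394, running G = -4.050835
t=4: π = [0.1962, 0.2578, 0.2033, 0.1719, 0.1707], E[r] = -1.6876, γ^t·E[r] = -0.405198, running G = -4.456033
t=5: π = [0.1963, 0.2577, 0.2032, 0.1719, 0.1709], E[r] = -1.6878, γ^t·E[r] = -0.283673, running G = -4.739706
t=6: π = [0.1963, 0.2577, 0.2032, 0.1719, 0.1709], E[r] = -1.6879, γ^t·E[r] = -0.198577, running G = -4.938283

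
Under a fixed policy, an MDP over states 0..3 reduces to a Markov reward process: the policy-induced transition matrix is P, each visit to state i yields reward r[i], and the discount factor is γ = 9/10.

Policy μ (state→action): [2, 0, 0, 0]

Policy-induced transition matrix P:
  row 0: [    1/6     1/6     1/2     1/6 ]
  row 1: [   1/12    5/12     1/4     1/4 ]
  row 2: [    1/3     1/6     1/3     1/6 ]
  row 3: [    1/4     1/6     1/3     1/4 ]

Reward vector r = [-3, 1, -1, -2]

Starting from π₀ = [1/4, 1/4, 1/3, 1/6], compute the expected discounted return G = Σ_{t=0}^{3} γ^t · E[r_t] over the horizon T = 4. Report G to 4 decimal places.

t=0: π = [0.2500, 0.2500, 0.3333, 0.1667], E[r] = -1.1667, γ^t·E[r] = -1.166667, running G = -1.166667
t=1: π = [0.2153, 0.2292, 0.3542, 0.2014], E[r] = -1.1736, γ^t·E[r] = -1.056250, running G = -2.222917
t=2: π = [0.2234, 0.2240, 0.3501, 0.2025], E[r] = -1.2014, γ^t·E[r] = -0.973125, running G = -3.196042
t=3: π = [0.2232, 0.2227, 0.3519, 0.2022], E[r] = -1.2034, γ^t·E[r] = -0.877254, running G = -4.073296

G = -4.0733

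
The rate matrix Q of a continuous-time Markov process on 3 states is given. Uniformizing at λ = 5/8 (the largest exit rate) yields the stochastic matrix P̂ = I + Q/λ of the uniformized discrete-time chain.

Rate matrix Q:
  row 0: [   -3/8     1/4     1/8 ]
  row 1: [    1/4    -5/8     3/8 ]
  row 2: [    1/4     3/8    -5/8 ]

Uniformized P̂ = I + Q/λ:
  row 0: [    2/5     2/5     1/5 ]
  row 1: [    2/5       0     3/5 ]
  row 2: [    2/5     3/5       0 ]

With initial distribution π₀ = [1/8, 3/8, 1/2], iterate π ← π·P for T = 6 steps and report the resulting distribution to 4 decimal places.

π = [0.4000, 0.3231, 0.2769]

t=0: π = [0.1250, 0.3750, 0.5000]
t=1: π = [0.4000, 0.3500, 0.2500]
t=2: π = [0.4000, 0.3100, 0.2900]
t=3: π = [0.4000, 0.3340, 0.2660]
t=4: π = [0.4000, 0.3196, 0.2804]
t=5: π = [0.4000, 0.3282, 0.2718]
t=6: π = [0.4000, 0.3231, 0.2769]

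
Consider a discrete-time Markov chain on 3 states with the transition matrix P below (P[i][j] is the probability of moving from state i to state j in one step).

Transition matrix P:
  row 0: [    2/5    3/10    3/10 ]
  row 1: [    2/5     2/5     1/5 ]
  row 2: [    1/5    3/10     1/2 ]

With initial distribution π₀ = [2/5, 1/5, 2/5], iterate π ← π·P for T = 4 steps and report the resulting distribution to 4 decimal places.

t=0: π = [0.4000, 0.2000, 0.4000]
t=1: π = [0.3200, 0.3200, 0.3600]
t=2: π = [0.3280, 0.3320, 0.3400]
t=3: π = [0.3320, 0.3332, 0.3348]
t=4: π = [0.3330, 0.3333, 0.3336]

π = [0.3330, 0.3333, 0.3336]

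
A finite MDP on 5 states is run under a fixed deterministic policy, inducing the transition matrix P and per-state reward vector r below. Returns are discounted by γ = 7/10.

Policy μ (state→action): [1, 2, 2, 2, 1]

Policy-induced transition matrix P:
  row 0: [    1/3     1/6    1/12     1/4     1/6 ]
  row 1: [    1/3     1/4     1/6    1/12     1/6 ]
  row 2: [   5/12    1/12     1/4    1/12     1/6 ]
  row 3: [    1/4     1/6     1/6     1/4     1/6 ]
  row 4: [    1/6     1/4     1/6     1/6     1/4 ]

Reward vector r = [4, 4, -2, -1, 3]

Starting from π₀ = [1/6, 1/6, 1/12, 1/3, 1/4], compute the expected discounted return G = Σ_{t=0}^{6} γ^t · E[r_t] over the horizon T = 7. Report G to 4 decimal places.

G = 5.6410

t=0: π = [0.1667, 0.1667, 0.0833, 0.3333, 0.2500], E[r] = 1.5833, γ^t·E[r] = 1.583333, running G = 1.583333
t=1: π = [0.2708, 0.1944, 0.1597, 0.1875, 0.1875], E[r] = 1.9167, γ^t·E[r] = 1.341667, running G = 2.925000
t=2: π = [0.2998, 0.1852, 0.1574, 0.1753, 0.1823], E[r] = 1.9965, γ^t·E[r] = 0.978299, running G = 3.903299
t=3: π = [0.3015, 0.1842, 0.1548, 0.1777, 0.1819], E[r] = 2.0008, γ^t·E[r] = 0.686265, running G = 4.589563
t=4: π = [0.3011, 0.1843, 0.1544, 0.1783, 0.1818], E[r] = 1.9998, γ^t·E[r] = 0.480142, running G = 5.069705
t=5: π = [0.3010, 0.1843, 0.1544, 0.1784, 0.1818], E[r] = 1.9995, γ^t·E[r] = 0.336062, running G = 5.405768
t=6: π = [0.3010, 0.1843, 0.1545, 0.1784, 0.1818], E[r] = 1.9995, γ^t·E[r] = 0.235242, running G = 5.641010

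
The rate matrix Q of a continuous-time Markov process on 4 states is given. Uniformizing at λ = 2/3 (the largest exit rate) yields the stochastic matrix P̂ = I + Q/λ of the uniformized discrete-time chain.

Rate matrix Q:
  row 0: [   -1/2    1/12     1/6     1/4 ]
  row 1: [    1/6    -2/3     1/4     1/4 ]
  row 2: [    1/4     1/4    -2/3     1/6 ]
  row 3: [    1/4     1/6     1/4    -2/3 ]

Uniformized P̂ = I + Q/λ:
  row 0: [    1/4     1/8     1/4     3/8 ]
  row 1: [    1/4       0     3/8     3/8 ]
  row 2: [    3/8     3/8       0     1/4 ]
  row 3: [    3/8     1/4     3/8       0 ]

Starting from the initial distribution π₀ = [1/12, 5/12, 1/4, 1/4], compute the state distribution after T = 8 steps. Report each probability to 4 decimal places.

t=0: π = [0.0833, 0.4167, 0.2500, 0.2500]
t=1: π = [0.3125, 0.1667, 0.2708, 0.2500]
t=2: π = [0.3151, 0.2031, 0.2344, 0.2474]
t=3: π = [0.3102, 0.1891, 0.2477, 0.2529]
t=4: π = [0.3126, 0.1949, 0.2433, 0.2492]
t=5: π = [0.3116, 0.1926, 0.2447, 0.2511]
t=6: π = [0.3120, 0.1935, 0.2443, 0.2502]
t=7: π = [0.3118, 0.1932, 0.2444, 0.2506]
t=8: π = [0.3119, 0.1933, 0.2444, 0.2505]

π = [0.3119, 0.1933, 0.2444, 0.2505]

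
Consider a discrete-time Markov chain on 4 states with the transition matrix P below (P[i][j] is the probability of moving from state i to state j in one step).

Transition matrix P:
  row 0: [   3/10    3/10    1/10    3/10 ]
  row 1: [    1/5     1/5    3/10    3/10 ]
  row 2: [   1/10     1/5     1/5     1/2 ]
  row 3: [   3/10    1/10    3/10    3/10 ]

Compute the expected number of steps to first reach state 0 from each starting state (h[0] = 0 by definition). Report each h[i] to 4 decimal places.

First-step conditioning: h[0] = 0; for i ≠ 0, h[i] = 1 + Σ_k P[i][k]·h[k].
  h[1] = 1 + 1/5·h[1] + 3/10·h[2] + 3/10·h[3]
  h[2] = 1 + 1/5·h[1] + 1/5·h[2] + 1/2·h[3]
  h[3] = 1 + 1/10·h[1] + 3/10·h[2] + 3/10·h[3]
Solving the 3×3 linear system over states ≠ 0 gives exactly h = [0, 1100/229, 1180/229, 990/229] (h[0] = 0 is the target).

h = [0.0000, 4.8035, 5.1528, 4.3231]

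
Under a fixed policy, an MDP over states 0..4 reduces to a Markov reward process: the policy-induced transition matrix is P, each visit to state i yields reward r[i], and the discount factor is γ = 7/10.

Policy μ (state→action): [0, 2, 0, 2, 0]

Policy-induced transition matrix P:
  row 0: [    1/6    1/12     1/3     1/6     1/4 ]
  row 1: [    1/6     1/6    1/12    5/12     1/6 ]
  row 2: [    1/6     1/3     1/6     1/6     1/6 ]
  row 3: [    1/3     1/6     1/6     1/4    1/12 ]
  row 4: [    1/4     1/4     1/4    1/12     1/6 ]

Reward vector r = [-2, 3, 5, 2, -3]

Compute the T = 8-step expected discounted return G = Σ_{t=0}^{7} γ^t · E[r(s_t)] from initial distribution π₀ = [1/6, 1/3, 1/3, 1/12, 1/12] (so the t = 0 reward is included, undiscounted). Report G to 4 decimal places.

G = 4.6034

t=0: π = [0.1667, 0.3333, 0.3333, 0.0833, 0.0833], E[r] = 2.2500, γ^t·E[r] = 2.250000, running G = 2.250000
t=1: π = [0.1875, 0.2153, 0.1736, 0.2500, 0.1736], E[r] = 1.1181, γ^t·E[r] = 0.782639, running G = 3.032639
t=2: π = [0.2228, 0.1944, 0.1944, 0.2269, 0.1615], E[r] = 1.0793, γ^t·E[r] = 0.528848, running G = 3.561487
t=3: π = [0.2179, 0.1940, 0.2011, 0.2207, 0.1663], E[r] = 1.0938, γ^t·E[r] = 0.375156, running G = 3.936644
t=4: π = [0.2173, 0.1959, 0.2007, 0.2197, 0.1664], E[r] = 1.0965, γ^t·E[r] = 0.263270, running G = 4.199914
t=5: π = [0.2172, 0.1959, 0.2004, 0.2201, 0.1665], E[r] = 1.0962, γ^t·E[r] = 0.184242, running G = 4.384156
t=6: π = [0.2172, 0.1958, 0.2004, 0.2201, 0.1664], E[r] = 1.0961, γ^t·E[r] = 0.128953, running G = 4.513109
t=7: π = [0.2172, 0.1958, 0.2004, 0.2201, 0.1664], E[r] = 1.0961, γ^t·E[r] = 0.090267, running G = 4.603376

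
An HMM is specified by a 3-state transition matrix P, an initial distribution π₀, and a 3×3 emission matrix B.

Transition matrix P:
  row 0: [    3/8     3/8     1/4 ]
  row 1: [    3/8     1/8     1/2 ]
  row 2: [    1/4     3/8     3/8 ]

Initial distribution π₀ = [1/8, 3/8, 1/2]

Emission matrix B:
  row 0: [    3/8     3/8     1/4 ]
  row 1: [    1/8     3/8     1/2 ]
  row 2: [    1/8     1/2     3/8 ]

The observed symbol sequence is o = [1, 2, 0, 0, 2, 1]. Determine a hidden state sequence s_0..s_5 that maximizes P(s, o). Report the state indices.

t=0: δ = [4.688e-02, 1.406e-01, 2.500e-01]  (obs o_0=1)
t=1: δ = [1.562e-02, 4.688e-02, 3.516e-02]  ψ = [2, 2, 2]  (obs o_1=2)
t=2: δ = [6.592e-03, 1.648e-03, 2.930e-03]  ψ = [1, 2, 1]  (obs o_2=0)
t=3: δ = [9.270e-04, 3.090e-04, 2.060e-04]  ψ = [0, 0, 0]  (obs o_3=0)
t=4: δ = [8.690e-05, 1.738e-04, 8.690e-05]  ψ = [0, 0, 0]  (obs o_4=2)
t=5: δ = [2.444e-05, 1.222e-05, 4.345e-05]  ψ = [1, 0, 1]  (obs o_5=1)
backtrack: best end state = 2; path = [2, 1, 0, 0, 1, 2]

path = [2, 1, 0, 0, 1, 2]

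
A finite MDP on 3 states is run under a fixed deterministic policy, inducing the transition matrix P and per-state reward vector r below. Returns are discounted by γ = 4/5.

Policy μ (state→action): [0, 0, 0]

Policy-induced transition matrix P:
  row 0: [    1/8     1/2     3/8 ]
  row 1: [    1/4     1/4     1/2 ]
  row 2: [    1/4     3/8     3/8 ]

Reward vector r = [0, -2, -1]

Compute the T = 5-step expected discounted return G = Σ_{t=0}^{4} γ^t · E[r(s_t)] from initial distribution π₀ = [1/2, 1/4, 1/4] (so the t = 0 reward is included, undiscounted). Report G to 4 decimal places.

t=0: π = [0.5000, 0.2500, 0.2500], E[r] = -0.7500, γ^t·E[r] = -0.750000, running G = -0.750000
t=1: π = [0.1875, 0.4063, 0.4063], E[r] = -1.2188, γ^t·E[r] = -0.975000, running G = -1.725000
t=2: π = [0.2266, 0.3477, 0.4258], E[r] = -1.1211, γ^t·E[r] = -0.717500, running G = -2.442500
t=3: π = [0.2217, 0.3599, 0.4185], E[r] = -1.1382, γ^t·E[r] = -0.582750, running G = -3.025250
t=4: π = [0.2223, 0.3577, 0.4200], E[r] = -1.1354, γ^t·E[r] = -0.465075, running G = -3.490325

G = -3.4903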